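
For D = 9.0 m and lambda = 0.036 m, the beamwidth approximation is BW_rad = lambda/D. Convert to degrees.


BW_rad = 0.036 / 9.0 = 0.004
BW_deg = 0.23 degrees

0.23 degrees


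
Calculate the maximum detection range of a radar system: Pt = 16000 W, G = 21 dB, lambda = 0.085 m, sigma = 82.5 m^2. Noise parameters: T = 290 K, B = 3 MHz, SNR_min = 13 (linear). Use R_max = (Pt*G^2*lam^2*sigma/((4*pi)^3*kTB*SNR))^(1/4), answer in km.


G_lin = 10^(21/10) = 125.892541
R^4 = 16000 * 125.892541^2 * 0.085^2 * 82.5 / ((4*pi)^3 * 1.38e-23 * 290 * 3000000.0 * 13)
R^4 = 4.88023e17 m^4
R_max = (4.88023e17)^(1/4) = 26430.8 m = 26.4 km

26.4 km


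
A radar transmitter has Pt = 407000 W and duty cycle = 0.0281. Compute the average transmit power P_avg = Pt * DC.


P_avg = 407000 * 0.0281 = 11436.7 W

11436.7 W


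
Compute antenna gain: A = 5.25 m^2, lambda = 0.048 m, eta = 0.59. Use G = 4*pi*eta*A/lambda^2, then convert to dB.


G_linear = 4*pi*0.59*5.25/0.048^2 = 16894.24
G_dB = 10*log10(16894.24) = 42.3 dB

42.3 dB


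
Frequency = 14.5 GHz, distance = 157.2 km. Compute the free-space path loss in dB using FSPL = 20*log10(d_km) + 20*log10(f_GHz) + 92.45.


20*log10(157.2) = 43.93
20*log10(14.5) = 23.23
FSPL = 159.6 dB

159.6 dB


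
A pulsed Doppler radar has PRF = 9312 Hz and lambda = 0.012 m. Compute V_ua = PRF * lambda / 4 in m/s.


V_ua = 9312 * 0.012 / 4 = 27.9 m/s

27.9 m/s


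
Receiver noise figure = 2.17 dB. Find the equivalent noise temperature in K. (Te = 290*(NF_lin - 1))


NF_lin = 10^(2.17/10) = 1.648162
Te = 290 * (1.648162 - 1) = 188.0 K

188.0 K


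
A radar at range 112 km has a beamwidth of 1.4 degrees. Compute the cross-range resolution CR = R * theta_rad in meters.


BW_rad = 0.02443461
CR = 112000 * 0.02443461 = 2736.7 m

2736.7 m


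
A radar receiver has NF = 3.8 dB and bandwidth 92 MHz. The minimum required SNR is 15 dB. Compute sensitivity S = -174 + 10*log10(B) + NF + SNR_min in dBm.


10*log10(92000000.0) = 79.64
S = -174 + 79.64 + 3.8 + 15 = -75.6 dBm

-75.6 dBm


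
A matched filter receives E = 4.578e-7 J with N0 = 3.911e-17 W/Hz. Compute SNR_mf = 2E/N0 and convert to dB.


SNR_lin = 2 * 4.578e-7 / 3.911e-17 = 2.341e10
SNR_dB = 10*log10(2.341e10) = 103.7 dB

103.7 dB


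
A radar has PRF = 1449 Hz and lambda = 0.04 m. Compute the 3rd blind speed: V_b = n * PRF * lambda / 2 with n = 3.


V_blind = 3 * 1449 * 0.04 / 2 = 86.9 m/s

86.9 m/s


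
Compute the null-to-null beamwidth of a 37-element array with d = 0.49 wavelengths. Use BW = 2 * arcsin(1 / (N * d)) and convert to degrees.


1/(N*d) = 1/(37*0.49) = 0.055157
BW = 2*arcsin(0.055157) = 6.3 degrees

6.3 degrees


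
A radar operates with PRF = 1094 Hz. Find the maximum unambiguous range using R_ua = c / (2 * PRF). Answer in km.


R_ua = 3e8 / (2 * 1094) = 137111.5 m = 137.1 km

137.1 km


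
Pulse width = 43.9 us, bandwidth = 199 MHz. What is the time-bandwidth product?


TBP = 43.9 * 199 = 8736.1

8736.1


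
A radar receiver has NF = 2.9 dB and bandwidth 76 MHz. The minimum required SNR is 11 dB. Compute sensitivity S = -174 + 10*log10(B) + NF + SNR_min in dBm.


10*log10(76000000.0) = 78.81
S = -174 + 78.81 + 2.9 + 11 = -81.3 dBm

-81.3 dBm


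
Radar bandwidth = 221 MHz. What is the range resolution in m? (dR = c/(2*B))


dR = 3e8 / (2 * 221000000.0) = 0.68 m

0.68 m


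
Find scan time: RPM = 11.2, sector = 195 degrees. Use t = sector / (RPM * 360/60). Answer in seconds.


t = 195 / (11.2 * 360) * 60 = 2.9 s

2.9 s


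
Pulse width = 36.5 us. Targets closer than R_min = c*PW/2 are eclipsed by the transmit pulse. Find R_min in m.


R_min = 3e8 * 36.5e-6 / 2 = 5475.0 m

5475.0 m


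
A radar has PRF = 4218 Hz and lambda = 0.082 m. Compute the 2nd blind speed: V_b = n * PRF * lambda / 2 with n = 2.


V_blind = 2 * 4218 * 0.082 / 2 = 345.9 m/s

345.9 m/s


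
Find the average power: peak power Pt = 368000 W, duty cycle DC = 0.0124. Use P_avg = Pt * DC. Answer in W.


P_avg = 368000 * 0.0124 = 4563.2 W

4563.2 W


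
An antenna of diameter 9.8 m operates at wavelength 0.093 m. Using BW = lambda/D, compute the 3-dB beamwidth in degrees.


BW_rad = 0.093 / 9.8 = 0.00949
BW_deg = 0.54 degrees

0.54 degrees


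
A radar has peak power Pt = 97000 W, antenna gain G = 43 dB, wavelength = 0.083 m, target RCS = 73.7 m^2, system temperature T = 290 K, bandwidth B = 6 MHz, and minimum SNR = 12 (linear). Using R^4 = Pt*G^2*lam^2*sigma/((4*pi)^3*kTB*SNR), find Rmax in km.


G_lin = 10^(43/10) = 19952.62315
R^4 = 97000 * 19952.62315^2 * 0.083^2 * 73.7 / ((4*pi)^3 * 1.38e-23 * 290 * 6000000.0 * 12)
R^4 = 3.42891e22 m^4
R_max = (3.42891e22)^(1/4) = 430317.5 m = 430.3 km

430.3 km


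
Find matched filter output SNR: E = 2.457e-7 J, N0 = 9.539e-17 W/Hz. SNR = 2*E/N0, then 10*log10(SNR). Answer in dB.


SNR_lin = 2 * 2.457e-7 / 9.539e-17 = 5.151e9
SNR_dB = 10*log10(5.151e9) = 97.1 dB

97.1 dB


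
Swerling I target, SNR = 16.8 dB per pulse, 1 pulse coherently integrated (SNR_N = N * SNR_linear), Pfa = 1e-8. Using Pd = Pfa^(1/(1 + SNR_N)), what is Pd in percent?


SNR_lin = 10^(16.8/10) = 47.86301
SNR_N = 1 * 47.86301 = 47.86301
1/(1 + SNR_N) = 1/48.86301 = 0.0204654
Pd = (1e-8)^0.0204654 = 0.68593
Pd = 68.6%

68.6%


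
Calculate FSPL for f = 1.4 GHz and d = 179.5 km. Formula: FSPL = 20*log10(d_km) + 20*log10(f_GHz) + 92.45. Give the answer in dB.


20*log10(179.5) = 45.08
20*log10(1.4) = 2.92
FSPL = 140.5 dB

140.5 dB


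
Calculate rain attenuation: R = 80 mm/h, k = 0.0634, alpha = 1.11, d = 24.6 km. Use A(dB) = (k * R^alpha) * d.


gamma = 0.0634 * 80^1.11 = 8.213328 dB/km
A = 8.213328 * 24.6 = 202.05 dB

202.05 dB


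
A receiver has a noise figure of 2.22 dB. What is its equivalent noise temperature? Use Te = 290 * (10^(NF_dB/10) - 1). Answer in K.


NF_lin = 10^(2.22/10) = 1.667247
Te = 290 * (1.667247 - 1) = 193.5 K

193.5 K


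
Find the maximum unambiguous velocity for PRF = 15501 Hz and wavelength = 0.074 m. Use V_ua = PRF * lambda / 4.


V_ua = 15501 * 0.074 / 4 = 286.8 m/s

286.8 m/s


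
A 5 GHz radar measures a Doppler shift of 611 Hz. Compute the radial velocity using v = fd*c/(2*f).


v = 611 * 3e8 / (2 * 5000000000.0) = 18.3 m/s

18.3 m/s


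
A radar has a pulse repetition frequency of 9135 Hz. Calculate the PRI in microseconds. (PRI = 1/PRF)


PRI = 1/9135 = 0.0001094691 s = 109.5 us

109.5 us


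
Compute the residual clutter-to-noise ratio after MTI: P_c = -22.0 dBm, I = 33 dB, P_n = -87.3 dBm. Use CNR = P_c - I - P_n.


CNR = -22.0 - 33 - (-87.3) = 32.3 dB

32.3 dB


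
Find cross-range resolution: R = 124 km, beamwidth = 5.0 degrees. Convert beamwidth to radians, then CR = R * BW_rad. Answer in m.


BW_rad = 0.087266463
CR = 124000 * 0.087266463 = 10821.0 m

10821.0 m


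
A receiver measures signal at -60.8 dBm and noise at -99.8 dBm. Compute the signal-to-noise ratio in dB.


SNR = -60.8 - (-99.8) = 39.0 dB

39.0 dB


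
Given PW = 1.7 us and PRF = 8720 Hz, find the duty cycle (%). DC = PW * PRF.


DC = 1.7e-6 * 8720 * 100 = 1.48%

1.48%


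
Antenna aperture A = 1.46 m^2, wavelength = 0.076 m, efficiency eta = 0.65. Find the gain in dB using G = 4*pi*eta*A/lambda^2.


G_linear = 4*pi*0.65*1.46/0.076^2 = 2064.66
G_dB = 10*log10(2064.66) = 33.1 dB

33.1 dB


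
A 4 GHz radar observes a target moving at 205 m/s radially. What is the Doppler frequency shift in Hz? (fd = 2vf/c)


fd = 2 * 205 * 4000000000.0 / 3e8 = 5466.7 Hz

5466.7 Hz


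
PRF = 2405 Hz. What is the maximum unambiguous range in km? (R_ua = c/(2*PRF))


R_ua = 3e8 / (2 * 2405) = 62370.1 m = 62.4 km

62.4 km


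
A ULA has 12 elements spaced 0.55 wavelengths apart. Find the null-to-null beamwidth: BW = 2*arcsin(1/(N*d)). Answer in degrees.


1/(N*d) = 1/(12*0.55) = 0.151515
BW = 2*arcsin(0.151515) = 17.4 degrees

17.4 degrees


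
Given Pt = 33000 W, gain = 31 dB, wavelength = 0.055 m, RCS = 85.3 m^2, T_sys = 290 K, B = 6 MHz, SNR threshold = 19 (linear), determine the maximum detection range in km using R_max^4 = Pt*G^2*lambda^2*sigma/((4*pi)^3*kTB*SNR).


G_lin = 10^(31/10) = 1258.925412
R^4 = 33000 * 1258.925412^2 * 0.055^2 * 85.3 / ((4*pi)^3 * 1.38e-23 * 290 * 6000000.0 * 19)
R^4 = 1.49065e19 m^4
R_max = (1.49065e19)^(1/4) = 62136.1 m = 62.1 km

62.1 km


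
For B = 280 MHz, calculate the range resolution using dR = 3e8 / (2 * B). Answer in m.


dR = 3e8 / (2 * 280000000.0) = 0.54 m

0.54 m


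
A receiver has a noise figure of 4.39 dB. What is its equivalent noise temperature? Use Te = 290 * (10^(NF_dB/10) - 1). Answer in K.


NF_lin = 10^(4.39/10) = 2.747894
Te = 290 * (2.747894 - 1) = 506.9 K

506.9 K


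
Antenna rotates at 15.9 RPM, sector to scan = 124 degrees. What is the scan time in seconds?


t = 124 / (15.9 * 360) * 60 = 1.3 s

1.3 s


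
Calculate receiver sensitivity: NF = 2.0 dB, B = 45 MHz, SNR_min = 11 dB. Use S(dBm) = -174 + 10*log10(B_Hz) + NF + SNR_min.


10*log10(45000000.0) = 76.53
S = -174 + 76.53 + 2.0 + 11 = -84.5 dBm

-84.5 dBm


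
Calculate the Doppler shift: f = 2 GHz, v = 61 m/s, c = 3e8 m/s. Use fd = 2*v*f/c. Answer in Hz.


fd = 2 * 61 * 2000000000.0 / 3e8 = 813.3 Hz

813.3 Hz


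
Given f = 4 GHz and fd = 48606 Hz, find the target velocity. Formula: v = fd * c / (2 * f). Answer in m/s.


v = 48606 * 3e8 / (2 * 4000000000.0) = 1822.7 m/s

1822.7 m/s


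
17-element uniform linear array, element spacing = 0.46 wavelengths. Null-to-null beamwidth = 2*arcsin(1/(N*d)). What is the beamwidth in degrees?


1/(N*d) = 1/(17*0.46) = 0.127877
BW = 2*arcsin(0.127877) = 14.7 degrees

14.7 degrees


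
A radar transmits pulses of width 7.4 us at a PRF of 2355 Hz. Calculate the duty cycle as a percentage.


DC = 7.4e-6 * 2355 * 100 = 1.74%

1.74%


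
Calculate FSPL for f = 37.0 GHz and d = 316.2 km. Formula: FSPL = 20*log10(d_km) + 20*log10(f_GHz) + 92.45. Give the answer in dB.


20*log10(316.2) = 50.0
20*log10(37.0) = 31.36
FSPL = 173.8 dB

173.8 dB


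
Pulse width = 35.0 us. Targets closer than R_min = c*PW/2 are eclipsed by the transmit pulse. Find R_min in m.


R_min = 3e8 * 35.0e-6 / 2 = 5250.0 m

5250.0 m


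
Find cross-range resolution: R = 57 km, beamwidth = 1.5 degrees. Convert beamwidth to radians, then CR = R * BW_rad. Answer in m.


BW_rad = 0.026179939
CR = 57000 * 0.026179939 = 1492.3 m

1492.3 m


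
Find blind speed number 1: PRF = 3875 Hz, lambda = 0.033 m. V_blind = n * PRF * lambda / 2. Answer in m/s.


V_blind = 1 * 3875 * 0.033 / 2 = 63.9 m/s

63.9 m/s


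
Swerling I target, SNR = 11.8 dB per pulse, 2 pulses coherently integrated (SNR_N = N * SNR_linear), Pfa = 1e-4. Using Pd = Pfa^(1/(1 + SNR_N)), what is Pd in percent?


SNR_lin = 10^(11.8/10) = 15.13561
SNR_N = 2 * 15.13561 = 30.27122
1/(1 + SNR_N) = 1/31.27122 = 0.0319783
Pd = (1e-4)^0.0319783 = 0.74488
Pd = 74.5%

74.5%


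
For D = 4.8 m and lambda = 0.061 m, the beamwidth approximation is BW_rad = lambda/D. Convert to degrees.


BW_rad = 0.061 / 4.8 = 0.012708
BW_deg = 0.73 degrees

0.73 degrees


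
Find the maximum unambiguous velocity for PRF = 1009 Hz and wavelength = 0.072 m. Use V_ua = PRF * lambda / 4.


V_ua = 1009 * 0.072 / 4 = 18.2 m/s

18.2 m/s


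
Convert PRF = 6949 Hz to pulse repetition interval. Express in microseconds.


PRI = 1/6949 = 0.0001439056 s = 143.9 us

143.9 us


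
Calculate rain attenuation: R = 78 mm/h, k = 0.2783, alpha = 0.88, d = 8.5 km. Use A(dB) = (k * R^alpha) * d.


gamma = 0.2783 * 78^0.88 = 12.869345 dB/km
A = 12.869345 * 8.5 = 109.39 dB

109.39 dB


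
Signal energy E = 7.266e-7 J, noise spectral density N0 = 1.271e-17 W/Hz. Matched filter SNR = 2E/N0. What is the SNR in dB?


SNR_lin = 2 * 7.266e-7 / 1.271e-17 = 1.143e11
SNR_dB = 10*log10(1.143e11) = 110.6 dB

110.6 dB


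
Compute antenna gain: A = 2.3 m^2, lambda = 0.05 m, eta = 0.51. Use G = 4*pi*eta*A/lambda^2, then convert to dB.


G_linear = 4*pi*0.51*2.3/0.05^2 = 5896.14
G_dB = 10*log10(5896.14) = 37.7 dB

37.7 dB


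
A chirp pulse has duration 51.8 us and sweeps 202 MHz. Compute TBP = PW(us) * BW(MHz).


TBP = 51.8 * 202 = 10463.6

10463.6


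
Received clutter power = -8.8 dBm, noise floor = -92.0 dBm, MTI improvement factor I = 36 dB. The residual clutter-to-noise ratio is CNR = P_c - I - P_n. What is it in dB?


CNR = -8.8 - 36 - (-92.0) = 47.2 dB

47.2 dB


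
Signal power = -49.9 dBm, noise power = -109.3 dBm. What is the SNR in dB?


SNR = -49.9 - (-109.3) = 59.4 dB

59.4 dB


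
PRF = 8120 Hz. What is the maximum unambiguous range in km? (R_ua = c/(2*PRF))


R_ua = 3e8 / (2 * 8120) = 18472.9 m = 18.5 km

18.5 km


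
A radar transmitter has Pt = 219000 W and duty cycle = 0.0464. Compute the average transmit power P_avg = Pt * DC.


P_avg = 219000 * 0.0464 = 10161.6 W

10161.6 W


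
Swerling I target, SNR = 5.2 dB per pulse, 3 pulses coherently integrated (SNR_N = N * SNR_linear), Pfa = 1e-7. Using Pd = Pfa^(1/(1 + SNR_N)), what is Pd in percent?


SNR_lin = 10^(5.2/10) = 3.31131
SNR_N = 3 * 3.31131 = 9.93393
1/(1 + SNR_N) = 1/10.93393 = 0.0914584
Pd = (1e-7)^0.0914584 = 0.22898
Pd = 22.9%

22.9%


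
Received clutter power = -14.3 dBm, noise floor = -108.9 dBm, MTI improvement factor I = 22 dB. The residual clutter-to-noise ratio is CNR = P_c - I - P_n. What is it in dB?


CNR = -14.3 - 22 - (-108.9) = 72.6 dB

72.6 dB


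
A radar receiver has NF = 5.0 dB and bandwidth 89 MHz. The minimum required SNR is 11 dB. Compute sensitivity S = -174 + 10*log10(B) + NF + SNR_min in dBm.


10*log10(89000000.0) = 79.49
S = -174 + 79.49 + 5.0 + 11 = -78.5 dBm

-78.5 dBm


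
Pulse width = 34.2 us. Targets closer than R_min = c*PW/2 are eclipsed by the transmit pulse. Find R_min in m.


R_min = 3e8 * 34.2e-6 / 2 = 5130.0 m

5130.0 m


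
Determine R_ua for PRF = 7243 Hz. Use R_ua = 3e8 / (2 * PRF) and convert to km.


R_ua = 3e8 / (2 * 7243) = 20709.7 m = 20.7 km

20.7 km


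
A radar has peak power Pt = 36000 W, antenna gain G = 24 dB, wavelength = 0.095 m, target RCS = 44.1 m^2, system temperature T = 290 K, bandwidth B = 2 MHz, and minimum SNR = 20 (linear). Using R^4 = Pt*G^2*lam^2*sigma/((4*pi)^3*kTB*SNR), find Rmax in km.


G_lin = 10^(24/10) = 251.188643
R^4 = 36000 * 251.188643^2 * 0.095^2 * 44.1 / ((4*pi)^3 * 1.38e-23 * 290 * 2000000.0 * 20)
R^4 = 2.84591e18 m^4
R_max = (2.84591e18)^(1/4) = 41072.9 m = 41.1 km

41.1 km


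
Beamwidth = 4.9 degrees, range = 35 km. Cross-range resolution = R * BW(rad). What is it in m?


BW_rad = 0.085521133
CR = 35000 * 0.085521133 = 2993.2 m

2993.2 m


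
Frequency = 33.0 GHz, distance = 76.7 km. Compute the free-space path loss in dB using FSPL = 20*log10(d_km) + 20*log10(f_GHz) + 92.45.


20*log10(76.7) = 37.7
20*log10(33.0) = 30.37
FSPL = 160.5 dB

160.5 dB


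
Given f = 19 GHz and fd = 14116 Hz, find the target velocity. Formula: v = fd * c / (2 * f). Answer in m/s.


v = 14116 * 3e8 / (2 * 19000000000.0) = 111.4 m/s

111.4 m/s


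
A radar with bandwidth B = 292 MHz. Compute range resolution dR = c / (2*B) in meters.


dR = 3e8 / (2 * 292000000.0) = 0.51 m

0.51 m


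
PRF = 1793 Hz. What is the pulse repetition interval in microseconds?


PRI = 1/1793 = 0.0005577245 s = 557.7 us

557.7 us


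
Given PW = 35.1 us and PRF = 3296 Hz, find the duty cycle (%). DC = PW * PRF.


DC = 35.1e-6 * 3296 * 100 = 11.57%

11.57%


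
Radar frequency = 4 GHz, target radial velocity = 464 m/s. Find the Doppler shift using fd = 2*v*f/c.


fd = 2 * 464 * 4000000000.0 / 3e8 = 12373.3 Hz

12373.3 Hz


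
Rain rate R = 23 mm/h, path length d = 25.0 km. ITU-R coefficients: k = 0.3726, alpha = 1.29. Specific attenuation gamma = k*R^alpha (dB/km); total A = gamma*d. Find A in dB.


gamma = 0.3726 * 23^1.29 = 21.275107 dB/km
A = 21.275107 * 25.0 = 531.88 dB

531.88 dB


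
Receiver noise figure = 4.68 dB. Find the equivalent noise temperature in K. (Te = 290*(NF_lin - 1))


NF_lin = 10^(4.68/10) = 2.93765
Te = 290 * (2.93765 - 1) = 561.9 K

561.9 K


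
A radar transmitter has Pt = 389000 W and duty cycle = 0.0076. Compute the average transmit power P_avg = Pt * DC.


P_avg = 389000 * 0.0076 = 2956.4 W

2956.4 W


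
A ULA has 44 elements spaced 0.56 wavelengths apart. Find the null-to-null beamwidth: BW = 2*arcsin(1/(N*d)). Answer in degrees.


1/(N*d) = 1/(44*0.56) = 0.040584
BW = 2*arcsin(0.040584) = 4.7 degrees

4.7 degrees


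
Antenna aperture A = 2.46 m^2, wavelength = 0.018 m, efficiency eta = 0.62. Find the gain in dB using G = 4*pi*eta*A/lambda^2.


G_linear = 4*pi*0.62*2.46/0.018^2 = 59155.03
G_dB = 10*log10(59155.03) = 47.7 dB

47.7 dB


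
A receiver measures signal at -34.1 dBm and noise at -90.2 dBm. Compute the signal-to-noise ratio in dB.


SNR = -34.1 - (-90.2) = 56.1 dB

56.1 dB


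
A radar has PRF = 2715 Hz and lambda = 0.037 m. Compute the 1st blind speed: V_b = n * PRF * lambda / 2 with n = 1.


V_blind = 1 * 2715 * 0.037 / 2 = 50.2 m/s

50.2 m/s


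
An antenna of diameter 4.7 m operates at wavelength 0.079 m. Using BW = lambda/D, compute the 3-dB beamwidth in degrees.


BW_rad = 0.079 / 4.7 = 0.016809
BW_deg = 0.96 degrees

0.96 degrees


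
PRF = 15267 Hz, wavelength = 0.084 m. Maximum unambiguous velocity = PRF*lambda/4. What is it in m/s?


V_ua = 15267 * 0.084 / 4 = 320.6 m/s

320.6 m/s


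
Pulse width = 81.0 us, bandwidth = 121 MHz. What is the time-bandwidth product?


TBP = 81.0 * 121 = 9801.0

9801.0


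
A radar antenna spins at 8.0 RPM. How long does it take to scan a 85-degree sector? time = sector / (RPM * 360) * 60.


t = 85 / (8.0 * 360) * 60 = 1.77 s

1.77 s


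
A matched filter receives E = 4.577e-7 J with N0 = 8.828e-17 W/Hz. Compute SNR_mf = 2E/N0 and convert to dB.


SNR_lin = 2 * 4.577e-7 / 8.828e-17 = 1.037e10
SNR_dB = 10*log10(1.037e10) = 100.2 dB

100.2 dB


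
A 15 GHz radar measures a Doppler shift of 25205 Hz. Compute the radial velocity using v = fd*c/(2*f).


v = 25205 * 3e8 / (2 * 15000000000.0) = 252.1 m/s

252.1 m/s


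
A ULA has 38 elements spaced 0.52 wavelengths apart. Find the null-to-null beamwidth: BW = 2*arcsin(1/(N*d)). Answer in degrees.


1/(N*d) = 1/(38*0.52) = 0.050607
BW = 2*arcsin(0.050607) = 5.8 degrees

5.8 degrees


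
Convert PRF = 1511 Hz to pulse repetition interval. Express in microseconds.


PRI = 1/1511 = 0.0006618134 s = 661.8 us

661.8 us


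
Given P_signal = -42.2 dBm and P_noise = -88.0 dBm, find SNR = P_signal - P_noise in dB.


SNR = -42.2 - (-88.0) = 45.8 dB

45.8 dB


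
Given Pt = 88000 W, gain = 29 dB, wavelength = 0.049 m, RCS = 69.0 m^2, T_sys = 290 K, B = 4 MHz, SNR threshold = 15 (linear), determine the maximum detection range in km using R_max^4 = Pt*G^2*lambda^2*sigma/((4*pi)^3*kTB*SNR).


G_lin = 10^(29/10) = 794.328235
R^4 = 88000 * 794.328235^2 * 0.049^2 * 69.0 / ((4*pi)^3 * 1.38e-23 * 290 * 4000000.0 * 15)
R^4 = 1.93048e19 m^4
R_max = (1.93048e19)^(1/4) = 66285.2 m = 66.3 km

66.3 km


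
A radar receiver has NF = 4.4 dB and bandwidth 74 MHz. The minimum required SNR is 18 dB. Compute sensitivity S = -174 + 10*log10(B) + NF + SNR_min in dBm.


10*log10(74000000.0) = 78.69
S = -174 + 78.69 + 4.4 + 18 = -72.9 dBm

-72.9 dBm


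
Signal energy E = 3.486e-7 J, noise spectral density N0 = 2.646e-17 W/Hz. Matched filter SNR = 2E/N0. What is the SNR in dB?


SNR_lin = 2 * 3.486e-7 / 2.646e-17 = 2.635e10
SNR_dB = 10*log10(2.635e10) = 104.2 dB

104.2 dB


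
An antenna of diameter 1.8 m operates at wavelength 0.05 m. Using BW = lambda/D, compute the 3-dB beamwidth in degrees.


BW_rad = 0.05 / 1.8 = 0.027778
BW_deg = 1.59 degrees

1.59 degrees


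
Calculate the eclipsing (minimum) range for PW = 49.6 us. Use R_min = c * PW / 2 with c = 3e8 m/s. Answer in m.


R_min = 3e8 * 49.6e-6 / 2 = 7440.0 m

7440.0 m


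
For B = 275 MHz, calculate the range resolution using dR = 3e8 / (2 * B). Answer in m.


dR = 3e8 / (2 * 275000000.0) = 0.55 m

0.55 m


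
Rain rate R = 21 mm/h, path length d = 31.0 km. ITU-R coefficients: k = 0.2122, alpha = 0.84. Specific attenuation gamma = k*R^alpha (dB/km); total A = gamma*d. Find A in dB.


gamma = 0.2122 * 21^0.84 = 2.73785 dB/km
A = 2.73785 * 31.0 = 84.87 dB

84.87 dB


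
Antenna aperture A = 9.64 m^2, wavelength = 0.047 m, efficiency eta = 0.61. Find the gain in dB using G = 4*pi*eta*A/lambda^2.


G_linear = 4*pi*0.61*9.64/0.047^2 = 33451.92
G_dB = 10*log10(33451.92) = 45.2 dB

45.2 dB


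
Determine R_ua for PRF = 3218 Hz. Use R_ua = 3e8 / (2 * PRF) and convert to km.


R_ua = 3e8 / (2 * 3218) = 46612.8 m = 46.6 km

46.6 km


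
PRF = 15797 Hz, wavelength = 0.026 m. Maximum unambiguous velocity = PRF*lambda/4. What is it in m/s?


V_ua = 15797 * 0.026 / 4 = 102.7 m/s

102.7 m/s


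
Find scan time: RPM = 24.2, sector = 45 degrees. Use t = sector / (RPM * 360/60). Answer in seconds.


t = 45 / (24.2 * 360) * 60 = 0.31 s

0.31 s


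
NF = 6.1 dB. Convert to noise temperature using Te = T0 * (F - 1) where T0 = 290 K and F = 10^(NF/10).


NF_lin = 10^(6.1/10) = 4.073803
Te = 290 * (4.073803 - 1) = 891.4 K

891.4 K


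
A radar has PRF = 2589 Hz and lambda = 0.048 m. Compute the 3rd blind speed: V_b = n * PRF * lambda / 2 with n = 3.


V_blind = 3 * 2589 * 0.048 / 2 = 186.4 m/s

186.4 m/s


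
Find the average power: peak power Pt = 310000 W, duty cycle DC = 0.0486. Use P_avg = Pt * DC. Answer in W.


P_avg = 310000 * 0.0486 = 15066.0 W

15066.0 W


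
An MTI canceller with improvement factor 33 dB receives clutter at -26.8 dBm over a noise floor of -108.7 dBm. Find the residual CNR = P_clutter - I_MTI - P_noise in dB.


CNR = -26.8 - 33 - (-108.7) = 48.9 dB

48.9 dB


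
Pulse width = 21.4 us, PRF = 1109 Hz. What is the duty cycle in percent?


DC = 21.4e-6 * 1109 * 100 = 2.37%

2.37%


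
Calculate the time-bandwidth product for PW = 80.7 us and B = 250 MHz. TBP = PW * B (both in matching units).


TBP = 80.7 * 250 = 20175.0

20175.0


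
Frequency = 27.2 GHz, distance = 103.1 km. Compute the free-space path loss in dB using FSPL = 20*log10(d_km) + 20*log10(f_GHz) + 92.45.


20*log10(103.1) = 40.27
20*log10(27.2) = 28.69
FSPL = 161.4 dB

161.4 dB


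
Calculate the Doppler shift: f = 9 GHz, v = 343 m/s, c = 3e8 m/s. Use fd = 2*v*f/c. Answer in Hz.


fd = 2 * 343 * 9000000000.0 / 3e8 = 20580.0 Hz

20580.0 Hz


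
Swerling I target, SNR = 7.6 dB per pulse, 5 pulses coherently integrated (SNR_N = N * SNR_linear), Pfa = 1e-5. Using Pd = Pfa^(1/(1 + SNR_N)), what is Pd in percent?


SNR_lin = 10^(7.6/10) = 5.7544
SNR_N = 5 * 5.7544 = 28.772
1/(1 + SNR_N) = 1/29.772 = 0.0335886
Pd = (1e-5)^0.0335886 = 0.67929
Pd = 67.9%

67.9%


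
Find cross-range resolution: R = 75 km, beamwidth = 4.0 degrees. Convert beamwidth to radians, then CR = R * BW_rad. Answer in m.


BW_rad = 0.06981317
CR = 75000 * 0.06981317 = 5236.0 m

5236.0 m


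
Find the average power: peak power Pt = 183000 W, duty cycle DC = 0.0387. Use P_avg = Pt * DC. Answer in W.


P_avg = 183000 * 0.0387 = 7082.1 W

7082.1 W


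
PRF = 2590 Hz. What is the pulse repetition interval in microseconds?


PRI = 1/2590 = 0.0003861004 s = 386.1 us

386.1 us


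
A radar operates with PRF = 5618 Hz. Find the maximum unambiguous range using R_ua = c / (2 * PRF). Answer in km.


R_ua = 3e8 / (2 * 5618) = 26699.9 m = 26.7 km

26.7 km


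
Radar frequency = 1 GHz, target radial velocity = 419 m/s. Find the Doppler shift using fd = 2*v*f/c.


fd = 2 * 419 * 1000000000.0 / 3e8 = 2793.3 Hz

2793.3 Hz


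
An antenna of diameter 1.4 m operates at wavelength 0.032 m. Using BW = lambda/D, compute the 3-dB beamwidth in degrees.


BW_rad = 0.032 / 1.4 = 0.022857
BW_deg = 1.31 degrees

1.31 degrees


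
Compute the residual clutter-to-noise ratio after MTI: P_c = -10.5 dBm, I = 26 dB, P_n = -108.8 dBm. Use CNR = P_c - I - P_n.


CNR = -10.5 - 26 - (-108.8) = 72.3 dB

72.3 dB


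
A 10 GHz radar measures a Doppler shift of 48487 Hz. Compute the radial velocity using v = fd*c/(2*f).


v = 48487 * 3e8 / (2 * 10000000000.0) = 727.3 m/s

727.3 m/s


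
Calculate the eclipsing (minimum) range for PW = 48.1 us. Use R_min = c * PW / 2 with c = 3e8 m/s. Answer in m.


R_min = 3e8 * 48.1e-6 / 2 = 7215.0 m

7215.0 m


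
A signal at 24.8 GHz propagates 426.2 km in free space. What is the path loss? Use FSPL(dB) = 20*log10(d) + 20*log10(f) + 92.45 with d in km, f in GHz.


20*log10(426.2) = 52.59
20*log10(24.8) = 27.89
FSPL = 172.9 dB

172.9 dB


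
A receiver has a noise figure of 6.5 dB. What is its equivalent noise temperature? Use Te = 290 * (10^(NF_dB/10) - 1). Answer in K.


NF_lin = 10^(6.5/10) = 4.466836
Te = 290 * (4.466836 - 1) = 1005.4 K

1005.4 K


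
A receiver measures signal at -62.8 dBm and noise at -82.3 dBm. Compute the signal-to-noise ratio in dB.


SNR = -62.8 - (-82.3) = 19.5 dB

19.5 dB


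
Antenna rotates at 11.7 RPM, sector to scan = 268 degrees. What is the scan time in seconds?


t = 268 / (11.7 * 360) * 60 = 3.82 s

3.82 s


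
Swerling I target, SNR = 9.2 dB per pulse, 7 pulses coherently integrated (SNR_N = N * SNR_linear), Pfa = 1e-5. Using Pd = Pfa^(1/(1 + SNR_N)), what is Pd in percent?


SNR_lin = 10^(9.2/10) = 8.31764
SNR_N = 7 * 8.31764 = 58.22348
1/(1 + SNR_N) = 1/59.22348 = 0.0168852
Pd = (1e-5)^0.0168852 = 0.82333
Pd = 82.3%

82.3%


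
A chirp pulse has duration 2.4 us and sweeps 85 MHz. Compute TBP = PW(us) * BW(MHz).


TBP = 2.4 * 85 = 204.0

204.0


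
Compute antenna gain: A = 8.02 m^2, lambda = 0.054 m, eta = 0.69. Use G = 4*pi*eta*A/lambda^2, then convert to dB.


G_linear = 4*pi*0.69*8.02/0.054^2 = 23847.66
G_dB = 10*log10(23847.66) = 43.8 dB

43.8 dB


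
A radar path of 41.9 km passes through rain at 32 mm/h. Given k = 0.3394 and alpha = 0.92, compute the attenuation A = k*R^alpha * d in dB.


gamma = 0.3394 * 32^0.92 = 8.230947 dB/km
A = 8.230947 * 41.9 = 344.88 dB

344.88 dB


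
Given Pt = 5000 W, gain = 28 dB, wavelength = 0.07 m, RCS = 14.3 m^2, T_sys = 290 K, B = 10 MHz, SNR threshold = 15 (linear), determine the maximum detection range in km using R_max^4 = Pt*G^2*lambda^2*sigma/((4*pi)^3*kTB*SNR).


G_lin = 10^(28/10) = 630.957344
R^4 = 5000 * 630.957344^2 * 0.07^2 * 14.3 / ((4*pi)^3 * 1.38e-23 * 290 * 10000000.0 * 15)
R^4 = 1.17086e17 m^4
R_max = (1.17086e17)^(1/4) = 18498.1 m = 18.5 km

18.5 km


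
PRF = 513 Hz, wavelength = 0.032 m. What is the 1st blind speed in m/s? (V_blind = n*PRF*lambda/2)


V_blind = 1 * 513 * 0.032 / 2 = 8.2 m/s

8.2 m/s


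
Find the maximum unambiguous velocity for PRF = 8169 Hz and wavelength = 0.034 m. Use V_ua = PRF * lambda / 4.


V_ua = 8169 * 0.034 / 4 = 69.4 m/s

69.4 m/s


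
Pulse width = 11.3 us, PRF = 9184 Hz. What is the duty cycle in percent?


DC = 11.3e-6 * 9184 * 100 = 10.38%

10.38%


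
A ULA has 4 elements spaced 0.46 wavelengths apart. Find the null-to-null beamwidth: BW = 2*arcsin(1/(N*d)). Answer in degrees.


1/(N*d) = 1/(4*0.46) = 0.543478
BW = 2*arcsin(0.543478) = 65.8 degrees

65.8 degrees


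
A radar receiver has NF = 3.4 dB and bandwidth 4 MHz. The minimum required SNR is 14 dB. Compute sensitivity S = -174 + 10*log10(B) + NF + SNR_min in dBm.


10*log10(4000000.0) = 66.02
S = -174 + 66.02 + 3.4 + 14 = -90.6 dBm

-90.6 dBm


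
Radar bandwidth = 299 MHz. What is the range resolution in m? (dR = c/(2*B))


dR = 3e8 / (2 * 299000000.0) = 0.5 m

0.5 m


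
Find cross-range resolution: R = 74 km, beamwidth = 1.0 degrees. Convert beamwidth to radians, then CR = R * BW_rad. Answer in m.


BW_rad = 0.017453293
CR = 74000 * 0.017453293 = 1291.5 m

1291.5 m


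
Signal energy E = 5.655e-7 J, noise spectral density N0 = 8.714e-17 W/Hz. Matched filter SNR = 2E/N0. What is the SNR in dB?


SNR_lin = 2 * 5.655e-7 / 8.714e-17 = 1.298e10
SNR_dB = 10*log10(1.298e10) = 101.1 dB

101.1 dB


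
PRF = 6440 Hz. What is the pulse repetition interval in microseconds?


PRI = 1/6440 = 0.0001552795 s = 155.3 us

155.3 us


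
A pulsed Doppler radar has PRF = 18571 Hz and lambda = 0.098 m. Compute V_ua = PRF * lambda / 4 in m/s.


V_ua = 18571 * 0.098 / 4 = 455.0 m/s

455.0 m/s


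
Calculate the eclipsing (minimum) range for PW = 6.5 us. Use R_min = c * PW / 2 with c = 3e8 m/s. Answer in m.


R_min = 3e8 * 6.5e-6 / 2 = 975.0 m

975.0 m


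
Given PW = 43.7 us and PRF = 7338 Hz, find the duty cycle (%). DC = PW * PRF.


DC = 43.7e-6 * 7338 * 100 = 32.07%

32.07%


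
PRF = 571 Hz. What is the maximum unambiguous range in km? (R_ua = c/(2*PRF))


R_ua = 3e8 / (2 * 571) = 262697.0 m = 262.7 km

262.7 km


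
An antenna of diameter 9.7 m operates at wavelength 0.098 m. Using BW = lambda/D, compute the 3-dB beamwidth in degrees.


BW_rad = 0.098 / 9.7 = 0.010103
BW_deg = 0.58 degrees

0.58 degrees


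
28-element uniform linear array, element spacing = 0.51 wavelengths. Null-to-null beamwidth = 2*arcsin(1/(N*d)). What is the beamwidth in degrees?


1/(N*d) = 1/(28*0.51) = 0.070028
BW = 2*arcsin(0.070028) = 8.0 degrees

8.0 degrees


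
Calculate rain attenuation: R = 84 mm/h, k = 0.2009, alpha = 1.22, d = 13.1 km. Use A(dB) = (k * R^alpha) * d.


gamma = 0.2009 * 84^1.22 = 44.730182 dB/km
A = 44.730182 * 13.1 = 585.97 dB

585.97 dB


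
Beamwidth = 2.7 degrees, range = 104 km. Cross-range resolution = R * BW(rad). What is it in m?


BW_rad = 0.04712389
CR = 104000 * 0.04712389 = 4900.9 m

4900.9 m


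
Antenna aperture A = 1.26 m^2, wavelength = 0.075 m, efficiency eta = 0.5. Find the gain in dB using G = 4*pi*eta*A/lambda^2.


G_linear = 4*pi*0.5*1.26/0.075^2 = 1407.43
G_dB = 10*log10(1407.43) = 31.5 dB

31.5 dB


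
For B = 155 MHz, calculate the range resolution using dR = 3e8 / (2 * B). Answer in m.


dR = 3e8 / (2 * 155000000.0) = 0.97 m

0.97 m


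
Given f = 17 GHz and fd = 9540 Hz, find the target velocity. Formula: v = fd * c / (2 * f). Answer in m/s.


v = 9540 * 3e8 / (2 * 17000000000.0) = 84.2 m/s

84.2 m/s


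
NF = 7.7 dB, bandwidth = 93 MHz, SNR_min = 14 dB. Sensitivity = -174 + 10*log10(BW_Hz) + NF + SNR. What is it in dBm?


10*log10(93000000.0) = 79.68
S = -174 + 79.68 + 7.7 + 14 = -72.6 dBm

-72.6 dBm


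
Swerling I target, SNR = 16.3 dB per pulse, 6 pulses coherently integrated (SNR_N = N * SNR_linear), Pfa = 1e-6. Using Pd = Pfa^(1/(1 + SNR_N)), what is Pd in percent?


SNR_lin = 10^(16.3/10) = 42.65795
SNR_N = 6 * 42.65795 = 255.9477
1/(1 + SNR_N) = 1/256.9477 = 0.0038918
Pd = (1e-6)^0.0038918 = 0.94765
Pd = 94.8%

94.8%


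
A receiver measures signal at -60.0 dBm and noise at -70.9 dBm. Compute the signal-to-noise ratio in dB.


SNR = -60.0 - (-70.9) = 10.9 dB

10.9 dB


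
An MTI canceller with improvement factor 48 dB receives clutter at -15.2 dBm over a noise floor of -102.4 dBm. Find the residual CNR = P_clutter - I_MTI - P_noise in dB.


CNR = -15.2 - 48 - (-102.4) = 39.2 dB

39.2 dB


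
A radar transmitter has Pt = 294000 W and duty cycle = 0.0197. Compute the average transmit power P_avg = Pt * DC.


P_avg = 294000 * 0.0197 = 5791.8 W

5791.8 W


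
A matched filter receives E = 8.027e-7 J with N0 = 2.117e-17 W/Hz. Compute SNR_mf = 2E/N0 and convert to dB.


SNR_lin = 2 * 8.027e-7 / 2.117e-17 = 7.583e10
SNR_dB = 10*log10(7.583e10) = 108.8 dB

108.8 dB


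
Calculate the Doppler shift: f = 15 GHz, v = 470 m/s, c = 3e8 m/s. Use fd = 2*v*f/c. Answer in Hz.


fd = 2 * 470 * 15000000000.0 / 3e8 = 47000.0 Hz

47000.0 Hz


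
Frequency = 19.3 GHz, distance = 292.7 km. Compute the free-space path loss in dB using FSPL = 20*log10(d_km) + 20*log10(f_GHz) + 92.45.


20*log10(292.7) = 49.33
20*log10(19.3) = 25.71
FSPL = 167.5 dB

167.5 dB


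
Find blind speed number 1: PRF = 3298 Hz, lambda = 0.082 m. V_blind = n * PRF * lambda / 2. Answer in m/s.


V_blind = 1 * 3298 * 0.082 / 2 = 135.2 m/s

135.2 m/s


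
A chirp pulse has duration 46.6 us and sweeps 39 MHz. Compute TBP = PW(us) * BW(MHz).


TBP = 46.6 * 39 = 1817.4

1817.4


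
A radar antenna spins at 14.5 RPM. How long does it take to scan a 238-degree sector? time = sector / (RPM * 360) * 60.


t = 238 / (14.5 * 360) * 60 = 2.74 s

2.74 s


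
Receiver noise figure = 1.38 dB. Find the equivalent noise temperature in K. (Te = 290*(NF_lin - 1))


NF_lin = 10^(1.38/10) = 1.374042
Te = 290 * (1.374042 - 1) = 108.5 K

108.5 K


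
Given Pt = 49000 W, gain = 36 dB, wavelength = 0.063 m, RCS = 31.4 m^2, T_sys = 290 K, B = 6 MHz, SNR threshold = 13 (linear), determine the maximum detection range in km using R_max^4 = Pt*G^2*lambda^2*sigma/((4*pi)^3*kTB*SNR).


G_lin = 10^(36/10) = 3981.071706
R^4 = 49000 * 3981.071706^2 * 0.063^2 * 31.4 / ((4*pi)^3 * 1.38e-23 * 290 * 6000000.0 * 13)
R^4 = 1.56245e20 m^4
R_max = (1.56245e20)^(1/4) = 111802.5 m = 111.8 km

111.8 km


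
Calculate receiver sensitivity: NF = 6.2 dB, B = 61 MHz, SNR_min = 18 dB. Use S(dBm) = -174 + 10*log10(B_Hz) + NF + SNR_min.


10*log10(61000000.0) = 77.85
S = -174 + 77.85 + 6.2 + 18 = -71.9 dBm

-71.9 dBm


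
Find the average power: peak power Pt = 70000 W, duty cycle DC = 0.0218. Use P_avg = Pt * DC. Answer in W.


P_avg = 70000 * 0.0218 = 1526.0 W

1526.0 W


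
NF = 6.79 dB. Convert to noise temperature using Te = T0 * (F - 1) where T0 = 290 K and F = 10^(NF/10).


NF_lin = 10^(6.79/10) = 4.775293
Te = 290 * (4.775293 - 1) = 1094.8 K

1094.8 K


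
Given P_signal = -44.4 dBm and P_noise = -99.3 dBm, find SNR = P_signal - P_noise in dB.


SNR = -44.4 - (-99.3) = 54.9 dB

54.9 dB


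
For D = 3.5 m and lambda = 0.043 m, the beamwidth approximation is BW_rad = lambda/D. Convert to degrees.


BW_rad = 0.043 / 3.5 = 0.012286
BW_deg = 0.7 degrees

0.7 degrees


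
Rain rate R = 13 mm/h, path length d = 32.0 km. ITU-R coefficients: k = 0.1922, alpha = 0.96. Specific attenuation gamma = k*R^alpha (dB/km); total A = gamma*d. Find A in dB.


gamma = 0.1922 * 13^0.96 = 2.254961 dB/km
A = 2.254961 * 32.0 = 72.16 dB

72.16 dB


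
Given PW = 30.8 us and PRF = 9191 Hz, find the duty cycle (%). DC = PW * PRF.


DC = 30.8e-6 * 9191 * 100 = 28.31%

28.31%


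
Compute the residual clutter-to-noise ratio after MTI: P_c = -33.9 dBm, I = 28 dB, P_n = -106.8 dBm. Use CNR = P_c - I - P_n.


CNR = -33.9 - 28 - (-106.8) = 44.9 dB

44.9 dB


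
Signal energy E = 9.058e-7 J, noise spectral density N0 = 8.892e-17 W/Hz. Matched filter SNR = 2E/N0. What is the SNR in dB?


SNR_lin = 2 * 9.058e-7 / 8.892e-17 = 2.037e10
SNR_dB = 10*log10(2.037e10) = 103.1 dB

103.1 dB


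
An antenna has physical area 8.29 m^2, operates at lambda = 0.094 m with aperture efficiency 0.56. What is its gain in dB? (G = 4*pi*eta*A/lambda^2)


G_linear = 4*pi*0.56*8.29/0.094^2 = 6602.32
G_dB = 10*log10(6602.32) = 38.2 dB

38.2 dB


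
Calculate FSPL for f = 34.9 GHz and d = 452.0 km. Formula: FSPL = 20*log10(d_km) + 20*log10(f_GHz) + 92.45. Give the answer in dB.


20*log10(452.0) = 53.1
20*log10(34.9) = 30.86
FSPL = 176.4 dB

176.4 dB


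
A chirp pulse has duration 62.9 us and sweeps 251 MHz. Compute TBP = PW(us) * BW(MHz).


TBP = 62.9 * 251 = 15787.9

15787.9


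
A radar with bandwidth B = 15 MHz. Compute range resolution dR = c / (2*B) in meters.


dR = 3e8 / (2 * 15000000.0) = 10.0 m

10.0 m


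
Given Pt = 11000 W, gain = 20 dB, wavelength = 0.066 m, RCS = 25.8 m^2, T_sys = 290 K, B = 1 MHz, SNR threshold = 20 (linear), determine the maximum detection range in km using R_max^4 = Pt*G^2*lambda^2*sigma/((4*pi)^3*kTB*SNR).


G_lin = 10^(20/10) = 100.0
R^4 = 11000 * 100.0^2 * 0.066^2 * 25.8 / ((4*pi)^3 * 1.38e-23 * 290 * 1000000.0 * 20)
R^4 = 7.7833e16 m^4
R_max = (7.7833e16)^(1/4) = 16702.9 m = 16.7 km

16.7 km


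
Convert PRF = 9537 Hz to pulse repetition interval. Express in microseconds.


PRI = 1/9537 = 0.0001048548 s = 104.9 us

104.9 us


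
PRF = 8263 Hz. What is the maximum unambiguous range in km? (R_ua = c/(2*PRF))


R_ua = 3e8 / (2 * 8263) = 18153.2 m = 18.2 km

18.2 km


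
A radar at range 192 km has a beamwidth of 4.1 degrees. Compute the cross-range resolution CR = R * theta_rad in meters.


BW_rad = 0.071558499
CR = 192000 * 0.071558499 = 13739.2 m

13739.2 m


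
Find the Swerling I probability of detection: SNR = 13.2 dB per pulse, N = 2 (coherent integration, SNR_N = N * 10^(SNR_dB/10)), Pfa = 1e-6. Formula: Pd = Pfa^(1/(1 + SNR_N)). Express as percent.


SNR_lin = 10^(13.2/10) = 20.89296
SNR_N = 2 * 20.89296 = 41.78592
1/(1 + SNR_N) = 1/42.78592 = 0.0233722
Pd = (1e-6)^0.0233722 = 0.72405
Pd = 72.4%

72.4%


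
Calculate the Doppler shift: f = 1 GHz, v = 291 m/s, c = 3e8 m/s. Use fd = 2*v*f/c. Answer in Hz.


fd = 2 * 291 * 1000000000.0 / 3e8 = 1940.0 Hz

1940.0 Hz


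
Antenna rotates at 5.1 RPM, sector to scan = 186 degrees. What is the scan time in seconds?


t = 186 / (5.1 * 360) * 60 = 6.08 s

6.08 s


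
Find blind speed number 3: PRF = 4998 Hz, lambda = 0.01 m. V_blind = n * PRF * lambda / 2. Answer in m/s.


V_blind = 3 * 4998 * 0.01 / 2 = 75.0 m/s

75.0 m/s


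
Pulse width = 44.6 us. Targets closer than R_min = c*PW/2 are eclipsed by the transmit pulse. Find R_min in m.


R_min = 3e8 * 44.6e-6 / 2 = 6690.0 m

6690.0 m


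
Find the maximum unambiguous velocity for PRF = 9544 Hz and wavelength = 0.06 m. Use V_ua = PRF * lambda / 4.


V_ua = 9544 * 0.06 / 4 = 143.2 m/s

143.2 m/s


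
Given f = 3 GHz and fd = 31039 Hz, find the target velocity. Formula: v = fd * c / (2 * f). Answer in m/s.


v = 31039 * 3e8 / (2 * 3000000000.0) = 1552.0 m/s

1552.0 m/s


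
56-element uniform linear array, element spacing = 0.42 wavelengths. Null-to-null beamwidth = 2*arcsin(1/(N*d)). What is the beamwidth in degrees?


1/(N*d) = 1/(56*0.42) = 0.042517
BW = 2*arcsin(0.042517) = 4.9 degrees

4.9 degrees


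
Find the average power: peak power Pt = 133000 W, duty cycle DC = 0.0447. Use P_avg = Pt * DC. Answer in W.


P_avg = 133000 * 0.0447 = 5945.1 W

5945.1 W


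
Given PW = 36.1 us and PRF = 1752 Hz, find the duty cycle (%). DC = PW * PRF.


DC = 36.1e-6 * 1752 * 100 = 6.32%

6.32%


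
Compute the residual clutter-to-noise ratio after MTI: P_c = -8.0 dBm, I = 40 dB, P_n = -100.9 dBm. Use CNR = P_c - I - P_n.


CNR = -8.0 - 40 - (-100.9) = 52.9 dB

52.9 dB


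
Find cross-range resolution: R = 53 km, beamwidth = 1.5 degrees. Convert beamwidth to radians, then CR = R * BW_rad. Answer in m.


BW_rad = 0.026179939
CR = 53000 * 0.026179939 = 1387.5 m

1387.5 m


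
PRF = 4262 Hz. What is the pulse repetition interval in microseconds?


PRI = 1/4262 = 0.0002346316 s = 234.6 us

234.6 us


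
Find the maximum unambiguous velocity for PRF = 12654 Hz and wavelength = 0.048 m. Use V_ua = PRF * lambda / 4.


V_ua = 12654 * 0.048 / 4 = 151.8 m/s

151.8 m/s


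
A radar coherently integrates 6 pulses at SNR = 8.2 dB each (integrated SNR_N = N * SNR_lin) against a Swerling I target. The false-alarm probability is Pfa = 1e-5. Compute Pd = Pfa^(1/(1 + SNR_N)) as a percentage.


SNR_lin = 10^(8.2/10) = 6.60693
SNR_N = 6 * 6.60693 = 39.64158
1/(1 + SNR_N) = 1/40.64158 = 0.0246053
Pd = (1e-5)^0.0246053 = 0.75331
Pd = 75.3%

75.3%


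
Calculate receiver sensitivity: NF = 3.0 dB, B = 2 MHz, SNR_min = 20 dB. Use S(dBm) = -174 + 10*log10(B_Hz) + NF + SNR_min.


10*log10(2000000.0) = 63.01
S = -174 + 63.01 + 3.0 + 20 = -88.0 dBm

-88.0 dBm
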